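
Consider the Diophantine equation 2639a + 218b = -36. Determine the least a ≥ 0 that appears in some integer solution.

188

gcd(2639, 218):
  2639 = 12·218 + 23
  218 = 9·23 + 11
  23 = 2·11 + 1
  11 = 11·1
so gcd(2639, 218) = 1.
1 divides -36, so solutions exist.
Back-substitute for Bézout coefficients:
  1 = 23 - 2·11
  ... = 2639·(19) + 218·(-230)
Scale by -36/1 = -36: (a₀, b₀) = (-684, 8280).
General solution: a = -684 + 218t, b = 8280 - 2639t for integer t.
a ≥ 0: smallest is -684 mod 218 = 188 (at t = 4), with b = -2276.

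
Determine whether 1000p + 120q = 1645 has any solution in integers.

no

gcd(1000, 120) = 40  (1000 = 8*120 + 40, 120 = 3*40).
40 does not divide 1645 (remainder 5), so no integer solutions.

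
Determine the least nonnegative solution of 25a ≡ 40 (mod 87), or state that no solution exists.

19

gcd(87, 25) = 1  (87 = 3·25 + 12, 25 = 2·12 + 1, 12 = 12·1).
1 divides 40, so solutions exist.
Back-substituting, 25·(7) + 87·(-2) = 1.
So 25·(7) ≡ 1 (mod 87); multiply by 40: a ≡ 280 (mod 87).
Smallest nonnegative: a = 280 mod 87 = 19.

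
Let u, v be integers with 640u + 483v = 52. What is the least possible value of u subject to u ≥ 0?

148

gcd(640, 483):
  640 = 1×483 + 157
  483 = 3×157 + 12
  157 = 13×12 + 1
  12 = 12×1
so gcd(640, 483) = 1.
1 divides 52, so solutions exist.
Back-substitute for Bézout coefficients:
  1 = 157 - 13×12
  ... = 640×(40) + 483×(-53)
Scale by 52/1 = 52: (u₀, v₀) = (2080, -2756).
General solution: u = 2080 + 483t, v = -2756 - 640t for integer t.
u ≥ 0: smallest is 2080 mod 483 = 148 (at t = -4), with v = -196.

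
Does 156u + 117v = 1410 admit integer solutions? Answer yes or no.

gcd(156, 117) = 39.
39 does not divide 1410 (remainder 6), so no integer solutions.

no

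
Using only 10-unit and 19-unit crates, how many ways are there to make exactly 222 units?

1

Need nonnegative integers with 10j + 19k = 222.
gcd(10, 19) = 1, and 10·(2) + 19·(-1) = 1.
So (j₀, k₀) = (444, -222); general j = 444 + 19t, k = -222 - 10t.
j ≥ 0 ⇒ t ≥ -23; k ≥ 0 ⇒ t ≤ -23. That's 1 value of t.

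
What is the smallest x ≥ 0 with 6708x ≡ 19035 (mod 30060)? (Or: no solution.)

gcd(30060, 6708):
  30060 = 4·6708 + 3228
  6708 = 2·3228 + 252
  3228 = 12·252 + 204
  252 = 1·204 + 48
  204 = 4·48 + 12
  48 = 4·12
so gcd(30060, 6708) = 12.
12 does not divide 19035, so the congruence has no solution.

no solution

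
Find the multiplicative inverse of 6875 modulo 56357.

48217

gcd(56357, 6875) = 1.
By Bézout, 6875×(-8140) + 56357×(993) = 1.
So 6875×-8140 ≡ 1 (mod 56357), and -8140 mod 56357 = 48217.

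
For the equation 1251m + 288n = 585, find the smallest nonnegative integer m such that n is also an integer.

gcd(1251, 288):
  1251 = 4·288 + 99
  288 = 2·99 + 90
  99 = 1·90 + 9
  90 = 10·9
so gcd(1251, 288) = 9.
9 divides 585, so solutions exist.
Back-substitute for Bézout coefficients:
  9 = 99 - 1·90
  ... = 1251·(3) + 288·(-13)
Scale by 585/9 = 65: (m₀, n₀) = (195, -845).
General solution: m = 195 + 32t, n = -845 - 139t for integer t.
m ≥ 0: smallest is 195 mod 32 = 3 (at t = -6), with n = -11.

3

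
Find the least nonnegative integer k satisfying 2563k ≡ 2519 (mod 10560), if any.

gcd(10560, 2563):
  10560 = 4*2563 + 308
  2563 = 8*308 + 99
  308 = 3*99 + 11
  99 = 9*11
so gcd(10560, 2563) = 11.
11 divides 2519, so solutions exist.
Back-substitute for Bézout coefficients:
  11 = 308 - 3*99
  ... = 2563*(-103) + 10560*(25)
So 2563*(-103) ≡ 11 (mod 10560); multiply by 229: k ≡ -23587 (mod 960).
Smallest nonnegative: k = -23587 mod 960 = 413.

413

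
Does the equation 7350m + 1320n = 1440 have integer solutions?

yes

gcd(7350, 1320) = 30  (7350 = 5*1320 + 750, 1320 = 1*750 + 570, 750 = 1*570 + 180, 570 = 3*180 + 30, 180 = 6*30).
30 divides 1440, so integer solutions exist.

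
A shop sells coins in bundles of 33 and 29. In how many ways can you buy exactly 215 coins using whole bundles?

Need nonnegative integers with 33j + 29k = 215.
gcd(33, 29) = 1, and 33·(-7) + 29·(8) = 1.
So (j₀, k₀) = (-1505, 1720); general j = -1505 + 29t, k = 1720 - 33t.
j ≥ 0 ⇒ t ≥ 52; k ≥ 0 ⇒ t ≤ 52. That's 1 value of t.

1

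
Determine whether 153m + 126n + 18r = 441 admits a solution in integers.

yes

gcd(153, 126) = 9  (153 = 1·126 + 27, 126 = 4·27 + 18, 27 = 1·18 + 9, 18 = 2·9).
gcd(9, 18) = 9.
9 divides 441, so integer solutions exist.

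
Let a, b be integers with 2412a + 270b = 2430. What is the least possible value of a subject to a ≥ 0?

0

gcd(2412, 270):
  2412 = 8·270 + 252
  270 = 1·252 + 18
  252 = 14·18
so gcd(2412, 270) = 18.
18 divides 2430, so solutions exist.
Back-substitute for Bézout coefficients:
  18 = 270 - 1·252
  ... = 2412·(-1) + 270·(9)
Scale by 2430/18 = 135: (a₀, b₀) = (-135, 1215).
General solution: a = -135 + 15t, b = 1215 - 134t for integer t.
a ≥ 0: smallest is -135 mod 15 = 0 (at t = 9), with b = 9.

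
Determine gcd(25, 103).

1

gcd(103, 25):
  103 = 4×25 + 3
  25 = 8×3 + 1
  3 = 3×1
so gcd(103, 25) = 1.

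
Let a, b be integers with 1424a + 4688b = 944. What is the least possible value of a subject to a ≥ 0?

27

gcd(4688, 1424) = 16  (4688 = 3*1424 + 416, 1424 = 3*416 + 176, 416 = 2*176 + 64, 176 = 2*64 + 48, 64 = 1*48 + 16, 48 = 3*16).
16 divides 944, so solutions exist.
Back-substituting, 1424*(-79) + 4688*(24) = 16.
Scale by 944/16 = 59: (a₀, b₀) = (-4661, 1416).
General solution: a = -4661 + 293t, b = 1416 - 89t for integer t.
a ≥ 0: smallest is -4661 mod 293 = 27 (at t = 16), with b = -8.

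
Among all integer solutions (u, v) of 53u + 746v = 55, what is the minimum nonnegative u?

gcd(746, 53):
  746 = 14·53 + 4
  53 = 13·4 + 1
  4 = 4·1
so gcd(746, 53) = 1.
1 divides 55, so solutions exist.
Back-substitute for Bézout coefficients:
  1 = 53 - 13·4
  ... = 53·(183) + 746·(-13)
Scale by 55/1 = 55: (u₀, v₀) = (10065, -715).
General solution: u = 10065 + 746t, v = -715 - 53t for integer t.
u ≥ 0: smallest is 10065 mod 746 = 367 (at t = -13), with v = -26.

367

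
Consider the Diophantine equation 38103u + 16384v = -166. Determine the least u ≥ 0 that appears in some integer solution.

gcd(38103, 16384):
  38103 = 2×16384 + 5335
  16384 = 3×5335 + 379
  5335 = 14×379 + 29
  379 = 13×29 + 2
  29 = 14×2 + 1
  2 = 2×1
so gcd(38103, 16384) = 1.
1 divides -166, so solutions exist.
Back-substitute for Bézout coefficients:
  1 = 29 - 14×2
  ... = 38103×(7911) + 16384×(-18398)
Scale by -166/1 = -166: (u₀, v₀) = (-1313226, 3054068).
General solution: u = -1313226 + 16384t, v = 3054068 - 38103t for integer t.
u ≥ 0: smallest is -1313226 mod 16384 = 13878 (at t = 81), with v = -32275.

13878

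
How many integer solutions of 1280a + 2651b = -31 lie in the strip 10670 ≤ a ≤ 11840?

1

gcd(2651, 1280):
  2651 = 2*1280 + 91
  1280 = 14*91 + 6
  91 = 15*6 + 1
  6 = 6*1
so gcd(2651, 1280) = 1.
Back-substitute for Bézout coefficients:
  1 = 91 - 15*6
  ... = 1280*(-437) + 2651*(211)
Scale by -31: particular solution (13547, -6541); reduce a mod 2651: (292, -141).
General solution: a = 292 + 2651t, b = -141 - 1280t for integer t.
10670 ≤ 292 + 2651t ≤ 11840 gives t ∈ [4, 4], which is 1 value.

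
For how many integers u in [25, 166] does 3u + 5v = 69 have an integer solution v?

28

gcd(5, 3):
  5 = 1·3 + 2
  3 = 1·2 + 1
  2 = 2·1
so gcd(5, 3) = 1.
Back-substitute for Bézout coefficients:
  1 = 3 - 1·2
  ... = 3·(2) + 5·(-1)
Scale by 69: particular solution (138, -69); reduce u mod 5: (3, 12).
General solution: u = 3 + 5t, v = 12 - 3t for integer t.
25 ≤ 3 + 5t ≤ 166 gives t ∈ [5, 32], which is 28 values.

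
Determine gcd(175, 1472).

1

gcd(1472, 175):
  1472 = 8*175 + 72
  175 = 2*72 + 31
  72 = 2*31 + 10
  31 = 3*10 + 1
  10 = 10*1
so gcd(1472, 175) = 1.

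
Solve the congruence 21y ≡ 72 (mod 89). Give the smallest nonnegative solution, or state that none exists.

67

gcd(89, 21) = 1.
1 divides 72, so solutions exist.
By Bézout, 21*(17) + 89*(-4) = 1.
So 21*(17) ≡ 1 (mod 89); multiply by 72: y ≡ 1224 (mod 89).
Smallest nonnegative: y = 1224 mod 89 = 67.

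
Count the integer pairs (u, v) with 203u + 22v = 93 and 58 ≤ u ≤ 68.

1

gcd(203, 22) = 1  (203 = 9·22 + 5, 22 = 4·5 + 2, 5 = 2·2 + 1, 2 = 2·1).
Back-substituting, 203·(9) + 22·(-83) = 1.
Scale by 93: particular solution (837, -7719); reduce u mod 22: (1, -5).
General solution: u = 1 + 22t, v = -5 - 203t for integer t.
58 ≤ 1 + 22t ≤ 68 gives t ∈ [3, 3], which is 1 value.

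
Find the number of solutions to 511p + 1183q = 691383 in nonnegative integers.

gcd(1183, 511) = 7.
By Bézout, 511·(44) + 1183·(-19) = 7.
One solution: (1, 584).
General: p = 1 + 169t, q = 584 - 73t.
p ≥ 0 ⇒ t ≥ 0; q ≥ 0 ⇒ t ≤ 8. So t ∈ [0, 8]: 9 solutions.

9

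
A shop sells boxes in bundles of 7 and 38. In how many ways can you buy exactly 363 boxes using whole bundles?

2

Need nonnegative integers with 7j + 38k = 363.
gcd(7, 38) = 1, and 7·(11) + 38·(-2) = 1.
So (j₀, k₀) = (3993, -726); general j = 3993 + 38t, k = -726 - 7t.
j ≥ 0 ⇒ t ≥ -105; k ≥ 0 ⇒ t ≤ -104. That's 2 values of t.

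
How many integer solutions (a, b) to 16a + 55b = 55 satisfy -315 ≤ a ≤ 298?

gcd(55, 16) = 1.
By Bézout, 16·(-24) + 55·(7) = 1.
Particular solution: (0, 1).
General solution: a = 0 + 55t, b = 1 - 16t for integer t.
-315 ≤ 0 + 55t ≤ 298 gives t ∈ [-5, 5], which is 11 values.

11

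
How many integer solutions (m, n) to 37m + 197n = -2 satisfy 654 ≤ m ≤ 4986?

gcd(197, 37) = 1  (197 = 5·37 + 12, 37 = 3·12 + 1, 12 = 12·1).
Back-substituting, 37·(16) + 197·(-3) = 1.
Scale by -2: particular solution (-32, 6); reduce m mod 197: (165, -31).
General solution: m = 165 + 197t, n = -31 - 37t for integer t.
654 ≤ 165 + 197t ≤ 4986 gives t ∈ [3, 24], which is 22 values.

22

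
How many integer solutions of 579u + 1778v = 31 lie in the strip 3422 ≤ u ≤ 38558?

gcd(1778, 579):
  1778 = 3*579 + 41
  579 = 14*41 + 5
  41 = 8*5 + 1
  5 = 5*1
so gcd(1778, 579) = 1.
Back-substitute for Bézout coefficients:
  1 = 41 - 8*5
  ... = 579*(-347) + 1778*(113)
Scale by 31: particular solution (-10757, 3503); reduce u mod 1778: (1689, -550).
General solution: u = 1689 + 1778t, v = -550 - 579t for integer t.
3422 ≤ 1689 + 1778t ≤ 38558 gives t ∈ [1, 20], which is 20 values.

20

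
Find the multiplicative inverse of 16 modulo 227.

71

gcd(227, 16) = 1.
By Bézout, 16·(71) + 227·(-5) = 1.
So 16·71 ≡ 1 (mod 227), and 71 mod 227 = 71.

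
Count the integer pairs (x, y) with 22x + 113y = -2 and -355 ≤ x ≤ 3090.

gcd(113, 22) = 1.
By Bézout, 22×(36) + 113×(-7) = 1.
Particular solution: (41, -8).
General solution: x = 41 + 113t, y = -8 - 22t for integer t.
-355 ≤ 41 + 113t ≤ 3090 gives t ∈ [-3, 26], which is 30 values.

30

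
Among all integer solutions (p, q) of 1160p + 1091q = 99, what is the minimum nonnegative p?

gcd(1160, 1091):
  1160 = 1·1091 + 69
  1091 = 15·69 + 56
  69 = 1·56 + 13
  56 = 4·13 + 4
  13 = 3·4 + 1
  4 = 4·1
so gcd(1160, 1091) = 1.
1 divides 99, so solutions exist.
Back-substitute for Bézout coefficients:
  1 = 13 - 3·4
  ... = 1160·(253) + 1091·(-269)
Scale by 99/1 = 99: (p₀, q₀) = (25047, -26631).
General solution: p = 25047 + 1091t, q = -26631 - 1160t for integer t.
p ≥ 0: smallest is 25047 mod 1091 = 1045 (at t = -22), with q = -1111.

1045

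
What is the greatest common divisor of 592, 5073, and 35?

gcd(5073, 592):
  5073 = 8*592 + 337
  592 = 1*337 + 255
  337 = 1*255 + 82
  255 = 3*82 + 9
  82 = 9*9 + 1
  9 = 9*1
so gcd(5073, 592) = 1.
gcd(1, 35) = 1.

1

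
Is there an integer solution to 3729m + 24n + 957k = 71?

no

gcd(3729, 24):
  3729 = 155×24 + 9
  24 = 2×9 + 6
  9 = 1×6 + 3
  6 = 2×3
so gcd(3729, 24) = 3.
gcd(3, 957) = 3.
3 does not divide 71 (remainder 2), so no integer solutions.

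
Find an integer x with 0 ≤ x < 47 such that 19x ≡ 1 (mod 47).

5

gcd(47, 19) = 1  (47 = 2·19 + 9, 19 = 2·9 + 1, 9 = 9·1).
Back-substituting, 19·(5) + 47·(-2) = 1.
So 19·5 ≡ 1 (mod 47), and 5 mod 47 = 5.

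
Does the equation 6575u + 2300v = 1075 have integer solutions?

gcd(6575, 2300) = 25  (6575 = 2×2300 + 1975, 2300 = 1×1975 + 325, 1975 = 6×325 + 25, 325 = 13×25).
25 divides 1075, so integer solutions exist.

yes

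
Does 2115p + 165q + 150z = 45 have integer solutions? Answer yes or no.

yes

gcd(2115, 165):
  2115 = 12×165 + 135
  165 = 1×135 + 30
  135 = 4×30 + 15
  30 = 2×15
so gcd(2115, 165) = 15.
gcd(15, 150) = 15.
15 divides 45, so integer solutions exist.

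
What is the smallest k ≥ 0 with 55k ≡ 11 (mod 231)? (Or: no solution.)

17

gcd(231, 55):
  231 = 4×55 + 11
  55 = 5×11
so gcd(231, 55) = 11.
11 divides 11, so solutions exist.
Back-substitute for Bézout coefficients:
  11 = 231 - 4×55
  ... = 55×(-4) + 231×(1)
So 55×(-4) ≡ 11 (mod 231); multiply by 1: k ≡ -4 (mod 21).
Smallest nonnegative: k = -4 mod 21 = 17.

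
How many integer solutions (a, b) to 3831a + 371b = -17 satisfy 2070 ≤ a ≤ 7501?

gcd(3831, 371):
  3831 = 10*371 + 121
  371 = 3*121 + 8
  121 = 15*8 + 1
  8 = 8*1
so gcd(3831, 371) = 1.
Back-substitute for Bézout coefficients:
  1 = 121 - 15*8
  ... = 3831*(46) + 371*(-475)
Scale by -17: particular solution (-782, 8075); reduce a mod 371: (331, -3418).
General solution: a = 331 + 371t, b = -3418 - 3831t for integer t.
2070 ≤ 331 + 371t ≤ 7501 gives t ∈ [5, 19], which is 15 values.

15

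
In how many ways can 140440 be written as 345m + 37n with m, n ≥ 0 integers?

gcd(345, 37):
  345 = 9*37 + 12
  37 = 3*12 + 1
  12 = 12*1
so gcd(345, 37) = 1.
Back-substitute for Bézout coefficients:
  1 = 37 - 3*12
  ... = 345*(-3) + 37*(28)
Scale by 140440: one solution is (-421320, 3932320). Reduce m mod 37: (36, 3460).
General: m = 36 + 37t, n = 3460 - 345t.
m ≥ 0 ⇒ t ≥ 0; n ≥ 0 ⇒ t ≤ 10. So t ∈ [0, 10]: 11 solutions.

11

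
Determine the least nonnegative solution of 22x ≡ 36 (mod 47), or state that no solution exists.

23

gcd(47, 22) = 1  (47 = 2·22 + 3, 22 = 7·3 + 1, 3 = 3·1).
1 divides 36, so solutions exist.
Back-substituting, 22·(15) + 47·(-7) = 1.
So 22·(15) ≡ 1 (mod 47); multiply by 36: x ≡ 540 (mod 47).
Smallest nonnegative: x = 540 mod 47 = 23.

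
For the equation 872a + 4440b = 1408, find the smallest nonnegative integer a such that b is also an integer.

gcd(4440, 872):
  4440 = 5*872 + 80
  872 = 10*80 + 72
  80 = 1*72 + 8
  72 = 9*8
so gcd(4440, 872) = 8.
8 divides 1408, so solutions exist.
Back-substitute for Bézout coefficients:
  8 = 80 - 1*72
  ... = 872*(-56) + 4440*(11)
Scale by 1408/8 = 176: (a₀, b₀) = (-9856, 1936).
General solution: a = -9856 + 555t, b = 1936 - 109t for integer t.
a ≥ 0: smallest is -9856 mod 555 = 134 (at t = 18), with b = -26.

134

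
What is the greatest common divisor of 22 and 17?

gcd(22, 17):
  22 = 1·17 + 5
  17 = 3·5 + 2
  5 = 2·2 + 1
  2 = 2·1
so gcd(22, 17) = 1.

1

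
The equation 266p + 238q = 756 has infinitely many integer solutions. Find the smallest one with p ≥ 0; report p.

10

gcd(266, 238) = 14  (266 = 1·238 + 28, 238 = 8·28 + 14, 28 = 2·14).
14 divides 756, so solutions exist.
Back-substituting, 266·(-8) + 238·(9) = 14.
Scale by 756/14 = 54: (p₀, q₀) = (-432, 486).
General solution: p = -432 + 17t, q = 486 - 19t for integer t.
p ≥ 0: smallest is -432 mod 17 = 10 (at t = 26), with q = -8.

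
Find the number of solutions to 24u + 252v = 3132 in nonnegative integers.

6

gcd(252, 24) = 12.
By Bézout, 24*(-10) + 252*(1) = 12.
One solution: (15, 11).
General: u = 15 + 21t, v = 11 - 2t.
u ≥ 0 ⇒ t ≥ 0; v ≥ 0 ⇒ t ≤ 5. So t ∈ [0, 5]: 6 solutions.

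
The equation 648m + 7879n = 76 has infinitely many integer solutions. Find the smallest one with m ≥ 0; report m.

gcd(7879, 648) = 1  (7879 = 12·648 + 103, 648 = 6·103 + 30, 103 = 3·30 + 13, 30 = 2·13 + 4, 13 = 3·4 + 1, 4 = 4·1).
1 divides 76, so solutions exist.
Back-substituting, 648·(-1836) + 7879·(151) = 1.
Scale by 76/1 = 76: (m₀, n₀) = (-139536, 11476).
General solution: m = -139536 + 7879t, n = 11476 - 648t for integer t.
m ≥ 0: smallest is -139536 mod 7879 = 2286 (at t = 18), with n = -188.

2286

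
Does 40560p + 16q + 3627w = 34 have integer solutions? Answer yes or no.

gcd(40560, 16) = 16.
gcd(16, 3627) = 1.
1 divides 34, so integer solutions exist.

yes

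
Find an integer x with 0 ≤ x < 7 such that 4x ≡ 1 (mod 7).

gcd(7, 4) = 1  (7 = 1*4 + 3, 4 = 1*3 + 1, 3 = 3*1).
Back-substituting, 4*(2) + 7*(-1) = 1.
So 4*2 ≡ 1 (mod 7), and 2 mod 7 = 2.

2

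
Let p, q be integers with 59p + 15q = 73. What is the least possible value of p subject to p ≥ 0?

gcd(59, 15) = 1  (59 = 3×15 + 14, 15 = 1×14 + 1, 14 = 14×1).
1 divides 73, so solutions exist.
Back-substituting, 59×(-1) + 15×(4) = 1.
Scale by 73/1 = 73: (p₀, q₀) = (-73, 292).
General solution: p = -73 + 15t, q = 292 - 59t for integer t.
p ≥ 0: smallest is -73 mod 15 = 2 (at t = 5), with q = -3.

2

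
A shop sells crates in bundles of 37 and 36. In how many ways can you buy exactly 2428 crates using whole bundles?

2

Need nonnegative integers with 37j + 36k = 2428.
gcd(37, 36) = 1, and 37·(1) + 36·(-1) = 1.
So (j₀, k₀) = (2428, -2428); general j = 2428 + 36t, k = -2428 - 37t.
j ≥ 0 ⇒ t ≥ -67; k ≥ 0 ⇒ t ≤ -66. That's 2 values of t.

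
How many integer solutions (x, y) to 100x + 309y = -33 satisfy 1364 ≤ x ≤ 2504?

3

gcd(309, 100):
  309 = 3×100 + 9
  100 = 11×9 + 1
  9 = 9×1
so gcd(309, 100) = 1.
Back-substitute for Bézout coefficients:
  1 = 100 - 11×9
  ... = 100×(34) + 309×(-11)
Scale by -33: particular solution (-1122, 363); reduce x mod 309: (114, -37).
General solution: x = 114 + 309t, y = -37 - 100t for integer t.
1364 ≤ 114 + 309t ≤ 2504 gives t ∈ [5, 7], which is 3 values.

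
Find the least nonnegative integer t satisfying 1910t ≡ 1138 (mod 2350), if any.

gcd(2350, 1910):
  2350 = 1×1910 + 440
  1910 = 4×440 + 150
  440 = 2×150 + 140
  150 = 1×140 + 10
  140 = 14×10
so gcd(2350, 1910) = 10.
10 does not divide 1138, so the congruence has no solution.

no solution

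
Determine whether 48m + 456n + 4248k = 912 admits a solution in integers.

gcd(456, 48) = 24  (456 = 9×48 + 24, 48 = 2×24).
gcd(24, 4248) = 24.
24 divides 912, so integer solutions exist.

yes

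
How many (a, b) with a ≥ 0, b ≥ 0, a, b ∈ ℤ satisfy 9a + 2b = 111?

gcd(9, 2) = 1  (9 = 4×2 + 1, 2 = 2×1).
Back-substituting, 9×(1) + 2×(-4) = 1.
Scale by 111: one solution is (111, -444). Reduce a mod 2: (1, 51).
General: a = 1 + 2t, b = 51 - 9t.
a ≥ 0 ⇒ t ≥ 0; b ≥ 0 ⇒ t ≤ 5. So t ∈ [0, 5]: 6 solutions.

6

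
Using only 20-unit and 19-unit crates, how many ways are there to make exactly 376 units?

1

Need nonnegative integers with 20j + 19k = 376.
gcd(20, 19) = 1, and 20·(1) + 19·(-1) = 1.
So (j₀, k₀) = (376, -376); general j = 376 + 19t, k = -376 - 20t.
j ≥ 0 ⇒ t ≥ -19; k ≥ 0 ⇒ t ≤ -19. That's 1 value of t.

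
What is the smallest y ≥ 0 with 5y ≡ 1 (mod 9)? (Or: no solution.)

gcd(9, 5) = 1  (9 = 1×5 + 4, 5 = 1×4 + 1, 4 = 4×1).
1 divides 1, so solutions exist.
Back-substituting, 5×(2) + 9×(-1) = 1.
So 5×(2) ≡ 1 (mod 9); multiply by 1: y ≡ 2 (mod 9).
Smallest nonnegative: y = 2 mod 9 = 2.

2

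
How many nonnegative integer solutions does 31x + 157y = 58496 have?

12

gcd(157, 31) = 1.
By Bézout, 31*(76) + 157*(-15) = 1.
One solution: (84, 356).
General: x = 84 + 157t, y = 356 - 31t.
x ≥ 0 ⇒ t ≥ 0; y ≥ 0 ⇒ t ≤ 11. So t ∈ [0, 11]: 12 solutions.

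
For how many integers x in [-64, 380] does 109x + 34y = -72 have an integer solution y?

13

gcd(109, 34) = 1  (109 = 3·34 + 7, 34 = 4·7 + 6, 7 = 1·6 + 1, 6 = 6·1).
Back-substituting, 109·(5) + 34·(-16) = 1.
Scale by -72: particular solution (-360, 1152); reduce x mod 34: (14, -47).
General solution: x = 14 + 34t, y = -47 - 109t for integer t.
-64 ≤ 14 + 34t ≤ 380 gives t ∈ [-2, 10], which is 13 values.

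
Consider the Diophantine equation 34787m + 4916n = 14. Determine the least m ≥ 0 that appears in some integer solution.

1914

gcd(34787, 4916):
  34787 = 7·4916 + 375
  4916 = 13·375 + 41
  375 = 9·41 + 6
  41 = 6·6 + 5
  6 = 1·5 + 1
  5 = 5·1
so gcd(34787, 4916) = 1.
1 divides 14, so solutions exist.
Back-substitute for Bézout coefficients:
  1 = 6 - 1·5
  ... = 34787·(839) + 4916·(-5937)
Scale by 14/1 = 14: (m₀, n₀) = (11746, -83118).
General solution: m = 11746 + 4916t, n = -83118 - 34787t for integer t.
m ≥ 0: smallest is 11746 mod 4916 = 1914 (at t = -2), with n = -13544.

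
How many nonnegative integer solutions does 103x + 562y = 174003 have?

3

gcd(562, 103) = 1  (562 = 5×103 + 47, 103 = 2×47 + 9, 47 = 5×9 + 2, 9 = 4×2 + 1, 2 = 2×1).
Back-substituting, 103×(251) + 562×(-46) = 1.
Scale by 174003: one solution is (43674753, -8004138). Reduce x mod 562: (47, 301).
General: x = 47 + 562t, y = 301 - 103t.
x ≥ 0 ⇒ t ≥ 0; y ≥ 0 ⇒ t ≤ 2. So t ∈ [0, 2]: 3 solutions.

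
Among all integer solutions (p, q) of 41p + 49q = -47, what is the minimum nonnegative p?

gcd(49, 41):
  49 = 1×41 + 8
  41 = 5×8 + 1
  8 = 8×1
so gcd(49, 41) = 1.
1 divides -47, so solutions exist.
Back-substitute for Bézout coefficients:
  1 = 41 - 5×8
  ... = 41×(6) + 49×(-5)
Scale by -47/1 = -47: (p₀, q₀) = (-282, 235).
General solution: p = -282 + 49t, q = 235 - 41t for integer t.
p ≥ 0: smallest is -282 mod 49 = 12 (at t = 6), with q = -11.

12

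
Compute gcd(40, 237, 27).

1

gcd(237, 40):
  237 = 5*40 + 37
  40 = 1*37 + 3
  37 = 12*3 + 1
  3 = 3*1
so gcd(237, 40) = 1.
gcd(1, 27) = 1.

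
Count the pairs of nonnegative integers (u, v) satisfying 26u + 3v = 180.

3

gcd(26, 3) = 1.
By Bézout, 26·(-1) + 3·(9) = 1.
One solution: (0, 60).
General: u = 0 + 3t, v = 60 - 26t.
u ≥ 0 ⇒ t ≥ 0; v ≥ 0 ⇒ t ≤ 2. So t ∈ [0, 2]: 3 solutions.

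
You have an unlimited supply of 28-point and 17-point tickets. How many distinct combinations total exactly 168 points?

Need nonnegative integers with 28j + 17k = 168.
gcd(28, 17) = 1, and 28·(-3) + 17·(5) = 1.
So (j₀, k₀) = (-504, 840); general j = -504 + 17t, k = 840 - 28t.
j ≥ 0 ⇒ t ≥ 30; k ≥ 0 ⇒ t ≤ 30. That's 1 value of t.

1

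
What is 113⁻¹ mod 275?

gcd(275, 113) = 1  (275 = 2·113 + 49, 113 = 2·49 + 15, 49 = 3·15 + 4, 15 = 3·4 + 3, 4 = 1·3 + 1, 3 = 3·1).
Back-substituting, 113·(-73) + 275·(30) = 1.
So 113·-73 ≡ 1 (mod 275), and -73 mod 275 = 202.

202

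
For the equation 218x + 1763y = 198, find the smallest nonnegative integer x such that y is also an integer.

gcd(1763, 218):
  1763 = 8×218 + 19
  218 = 11×19 + 9
  19 = 2×9 + 1
  9 = 9×1
so gcd(1763, 218) = 1.
1 divides 198, so solutions exist.
Back-substitute for Bézout coefficients:
  1 = 19 - 2×9
  ... = 218×(-186) + 1763×(23)
Scale by 198/1 = 198: (x₀, y₀) = (-36828, 4554).
General solution: x = -36828 + 1763t, y = 4554 - 218t for integer t.
x ≥ 0: smallest is -36828 mod 1763 = 195 (at t = 21), with y = -24.

195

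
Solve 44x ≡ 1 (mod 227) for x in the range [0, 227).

gcd(227, 44):
  227 = 5*44 + 7
  44 = 6*7 + 2
  7 = 3*2 + 1
  2 = 2*1
so gcd(227, 44) = 1.
Back-substitute for Bézout coefficients:
  1 = 7 - 3*2
  ... = 44*(-98) + 227*(19)
So 44*-98 ≡ 1 (mod 227), and -98 mod 227 = 129.

129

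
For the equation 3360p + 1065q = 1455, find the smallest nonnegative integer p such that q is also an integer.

gcd(3360, 1065) = 15.
15 divides 1455, so solutions exist.
By Bézout, 3360×(13) + 1065×(-41) = 15.
Scale by 1455/15 = 97: (p₀, q₀) = (1261, -3977).
General solution: p = 1261 + 71t, q = -3977 - 224t for integer t.
p ≥ 0: smallest is 1261 mod 71 = 54 (at t = -17), with q = -169.

54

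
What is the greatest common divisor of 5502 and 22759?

1

gcd(22759, 5502) = 1  (22759 = 4·5502 + 751, 5502 = 7·751 + 245, 751 = 3·245 + 16, 245 = 15·16 + 5, 16 = 3·5 + 1, 5 = 5·1).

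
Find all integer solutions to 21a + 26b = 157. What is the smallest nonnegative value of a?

5

gcd(26, 21) = 1  (26 = 1*21 + 5, 21 = 4*5 + 1, 5 = 5*1).
1 divides 157, so solutions exist.
Back-substituting, 21*(5) + 26*(-4) = 1.
Scale by 157/1 = 157: (a₀, b₀) = (785, -628).
General solution: a = 785 + 26t, b = -628 - 21t for integer t.
a ≥ 0: smallest is 785 mod 26 = 5 (at t = -30), with b = 2.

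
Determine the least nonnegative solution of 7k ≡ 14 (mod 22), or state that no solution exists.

2

gcd(22, 7):
  22 = 3*7 + 1
  7 = 7*1
so gcd(22, 7) = 1.
1 divides 14, so solutions exist.
Back-substitute for Bézout coefficients:
  1 = 22 - 3*7
  ... = 7*(-3) + 22*(1)
So 7*(-3) ≡ 1 (mod 22); multiply by 14: k ≡ -42 (mod 22).
Smallest nonnegative: k = -42 mod 22 = 2.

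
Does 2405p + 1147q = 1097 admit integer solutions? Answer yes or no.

gcd(2405, 1147) = 37  (2405 = 2*1147 + 111, 1147 = 10*111 + 37, 111 = 3*37).
37 does not divide 1097 (remainder 24), so no integer solutions.

no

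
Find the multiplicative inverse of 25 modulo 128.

41

gcd(128, 25) = 1.
By Bézout, 25*(41) + 128*(-8) = 1.
So 25*41 ≡ 1 (mod 128), and 41 mod 128 = 41.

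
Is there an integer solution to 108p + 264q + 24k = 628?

no

gcd(264, 108) = 12  (264 = 2*108 + 48, 108 = 2*48 + 12, 48 = 4*12).
gcd(12, 24) = 12.
12 does not divide 628 (remainder 4), so no integer solutions.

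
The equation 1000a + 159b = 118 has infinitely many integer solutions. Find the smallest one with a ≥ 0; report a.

127

gcd(1000, 159) = 1  (1000 = 6·159 + 46, 159 = 3·46 + 21, 46 = 2·21 + 4, 21 = 5·4 + 1, 4 = 4·1).
1 divides 118, so solutions exist.
Back-substituting, 1000·(-38) + 159·(239) = 1.
Scale by 118/1 = 118: (a₀, b₀) = (-4484, 28202).
General solution: a = -4484 + 159t, b = 28202 - 1000t for integer t.
a ≥ 0: smallest is -4484 mod 159 = 127 (at t = 29), with b = -798.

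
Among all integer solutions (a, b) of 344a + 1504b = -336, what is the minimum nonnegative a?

34

gcd(1504, 344):
  1504 = 4·344 + 128
  344 = 2·128 + 88
  128 = 1·88 + 40
  88 = 2·40 + 8
  40 = 5·8
so gcd(1504, 344) = 8.
8 divides -336, so solutions exist.
Back-substitute for Bézout coefficients:
  8 = 88 - 2·40
  ... = 344·(35) + 1504·(-8)
Scale by -336/8 = -42: (a₀, b₀) = (-1470, 336).
General solution: a = -1470 + 188t, b = 336 - 43t for integer t.
a ≥ 0: smallest is -1470 mod 188 = 34 (at t = 8), with b = -8.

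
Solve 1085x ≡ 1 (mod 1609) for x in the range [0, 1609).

gcd(1609, 1085) = 1.
By Bézout, 1085·(261) + 1609·(-176) = 1.
So 1085·261 ≡ 1 (mod 1609), and 261 mod 1609 = 261.

261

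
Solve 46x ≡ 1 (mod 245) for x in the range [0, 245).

gcd(245, 46) = 1.
By Bézout, 46×(16) + 245×(-3) = 1.
So 46×16 ≡ 1 (mod 245), and 16 mod 245 = 16.

16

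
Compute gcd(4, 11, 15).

1

gcd(11, 4) = 1  (11 = 2×4 + 3, 4 = 1×3 + 1, 3 = 3×1).
gcd(1, 15) = 1.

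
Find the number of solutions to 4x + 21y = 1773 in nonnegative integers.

21

gcd(21, 4):
  21 = 5·4 + 1
  4 = 4·1
so gcd(21, 4) = 1.
Back-substitute for Bézout coefficients:
  1 = 21 - 5·4
  ... = 4·(-5) + 21·(1)
Scale by 1773: one solution is (-8865, 1773). Reduce x mod 21: (18, 81).
General: x = 18 + 21t, y = 81 - 4t.
x ≥ 0 ⇒ t ≥ 0; y ≥ 0 ⇒ t ≤ 20. So t ∈ [0, 20]: 21 solutions.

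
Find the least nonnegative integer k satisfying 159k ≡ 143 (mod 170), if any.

gcd(170, 159) = 1  (170 = 1*159 + 11, 159 = 14*11 + 5, 11 = 2*5 + 1, 5 = 5*1).
1 divides 143, so solutions exist.
Back-substituting, 159*(-31) + 170*(29) = 1.
So 159*(-31) ≡ 1 (mod 170); multiply by 143: k ≡ -4433 (mod 170).
Smallest nonnegative: k = -4433 mod 170 = 157.

157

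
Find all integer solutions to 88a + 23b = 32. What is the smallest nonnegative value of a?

15

gcd(88, 23) = 1.
1 divides 32, so solutions exist.
By Bézout, 88·(-6) + 23·(23) = 1.
Scale by 32/1 = 32: (a₀, b₀) = (-192, 736).
General solution: a = -192 + 23t, b = 736 - 88t for integer t.
a ≥ 0: smallest is -192 mod 23 = 15 (at t = 9), with b = -56.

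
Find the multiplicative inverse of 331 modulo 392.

347

gcd(392, 331):
  392 = 1*331 + 61
  331 = 5*61 + 26
  61 = 2*26 + 9
  26 = 2*9 + 8
  9 = 1*8 + 1
  8 = 8*1
so gcd(392, 331) = 1.
Back-substitute for Bézout coefficients:
  1 = 9 - 1*8
  ... = 331*(-45) + 392*(38)
So 331*-45 ≡ 1 (mod 392), and -45 mod 392 = 347.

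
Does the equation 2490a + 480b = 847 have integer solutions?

no

gcd(2490, 480):
  2490 = 5*480 + 90
  480 = 5*90 + 30
  90 = 3*30
so gcd(2490, 480) = 30.
30 does not divide 847 (remainder 7), so no integer solutions.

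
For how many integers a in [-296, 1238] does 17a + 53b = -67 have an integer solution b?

28

gcd(53, 17) = 1  (53 = 3·17 + 2, 17 = 8·2 + 1, 2 = 2·1).
Back-substituting, 17·(25) + 53·(-8) = 1.
Scale by -67: particular solution (-1675, 536); reduce a mod 53: (21, -8).
General solution: a = 21 + 53t, b = -8 - 17t for integer t.
-296 ≤ 21 + 53t ≤ 1238 gives t ∈ [-5, 22], which is 28 values.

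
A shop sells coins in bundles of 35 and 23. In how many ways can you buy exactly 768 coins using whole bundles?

Need nonnegative integers with 35j + 23k = 768.
gcd(35, 23) = 1, and 35·(2) + 23·(-3) = 1.
So (j₀, k₀) = (1536, -2304); general j = 1536 + 23t, k = -2304 - 35t.
j ≥ 0 ⇒ t ≥ -66; k ≥ 0 ⇒ t ≤ -66. That's 1 value of t.

1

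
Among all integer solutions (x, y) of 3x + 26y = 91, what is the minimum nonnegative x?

gcd(26, 3):
  26 = 8×3 + 2
  3 = 1×2 + 1
  2 = 2×1
so gcd(26, 3) = 1.
1 divides 91, so solutions exist.
Back-substitute for Bézout coefficients:
  1 = 3 - 1×2
  ... = 3×(9) + 26×(-1)
Scale by 91/1 = 91: (x₀, y₀) = (819, -91).
General solution: x = 819 + 26t, y = -91 - 3t for integer t.
x ≥ 0: smallest is 819 mod 26 = 13 (at t = -31), with y = 2.

13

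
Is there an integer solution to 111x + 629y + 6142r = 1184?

gcd(629, 111):
  629 = 5·111 + 74
  111 = 1·74 + 37
  74 = 2·37
so gcd(629, 111) = 37.
gcd(37, 6142) = 37.
37 divides 1184, so integer solutions exist.

yes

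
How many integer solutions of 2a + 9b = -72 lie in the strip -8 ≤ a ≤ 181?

gcd(9, 2):
  9 = 4·2 + 1
  2 = 2·1
so gcd(9, 2) = 1.
Back-substitute for Bézout coefficients:
  1 = 9 - 4·2
  ... = 2·(-4) + 9·(1)
Scale by -72: particular solution (288, -72); reduce a mod 9: (0, -8).
General solution: a = 0 + 9t, b = -8 - 2t for integer t.
-8 ≤ 0 + 9t ≤ 181 gives t ∈ [0, 20], which is 21 values.

21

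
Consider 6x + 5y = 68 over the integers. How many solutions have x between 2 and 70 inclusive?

14

gcd(6, 5):
  6 = 1*5 + 1
  5 = 5*1
so gcd(6, 5) = 1.
Back-substitute for Bézout coefficients:
  1 = 6 - 1*5
  ... = 6*(1) + 5*(-1)
Scale by 68: particular solution (68, -68); reduce x mod 5: (3, 10).
General solution: x = 3 + 5t, y = 10 - 6t for integer t.
2 ≤ 3 + 5t ≤ 70 gives t ∈ [0, 13], which is 14 values.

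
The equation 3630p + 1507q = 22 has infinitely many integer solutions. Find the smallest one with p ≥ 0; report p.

93

gcd(3630, 1507):
  3630 = 2×1507 + 616
  1507 = 2×616 + 275
  616 = 2×275 + 66
  275 = 4×66 + 11
  66 = 6×11
so gcd(3630, 1507) = 11.
11 divides 22, so solutions exist.
Back-substitute for Bézout coefficients:
  11 = 275 - 4×66
  ... = 3630×(-22) + 1507×(53)
Scale by 22/11 = 2: (p₀, q₀) = (-44, 106).
General solution: p = -44 + 137t, q = 106 - 330t for integer t.
p ≥ 0: smallest is -44 mod 137 = 93 (at t = 1), with q = -224.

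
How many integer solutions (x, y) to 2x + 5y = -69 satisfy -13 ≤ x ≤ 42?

11

gcd(5, 2) = 1.
By Bézout, 2×(-2) + 5×(1) = 1.
Particular solution: (3, -15).
General solution: x = 3 + 5t, y = -15 - 2t for integer t.
-13 ≤ 3 + 5t ≤ 42 gives t ∈ [-3, 7], which is 11 values.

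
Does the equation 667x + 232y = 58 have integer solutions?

gcd(667, 232):
  667 = 2·232 + 203
  232 = 1·203 + 29
  203 = 7·29
so gcd(667, 232) = 29.
29 divides 58, so integer solutions exist.

yes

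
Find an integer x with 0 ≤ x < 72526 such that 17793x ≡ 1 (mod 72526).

gcd(72526, 17793) = 1.
By Bézout, 17793·(-17087) + 72526·(4192) = 1.
So 17793·-17087 ≡ 1 (mod 72526), and -17087 mod 72526 = 55439.

55439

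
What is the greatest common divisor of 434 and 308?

14

gcd(434, 308):
  434 = 1*308 + 126
  308 = 2*126 + 56
  126 = 2*56 + 14
  56 = 4*14
so gcd(434, 308) = 14.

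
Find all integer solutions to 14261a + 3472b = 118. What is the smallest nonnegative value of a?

gcd(14261, 3472):
  14261 = 4*3472 + 373
  3472 = 9*373 + 115
  373 = 3*115 + 28
  115 = 4*28 + 3
  28 = 9*3 + 1
  3 = 3*1
so gcd(14261, 3472) = 1.
1 divides 118, so solutions exist.
Back-substitute for Bézout coefficients:
  1 = 28 - 9*3
  ... = 14261*(1117) + 3472*(-4588)
Scale by 118/1 = 118: (a₀, b₀) = (131806, -541384).
General solution: a = 131806 + 3472t, b = -541384 - 14261t for integer t.
a ≥ 0: smallest is 131806 mod 3472 = 3342 (at t = -37), with b = -13727.

3342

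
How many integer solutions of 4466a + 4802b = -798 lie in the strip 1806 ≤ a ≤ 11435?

28

gcd(4802, 4466) = 14  (4802 = 1*4466 + 336, 4466 = 13*336 + 98, 336 = 3*98 + 42, 98 = 2*42 + 14, 42 = 3*14).
Back-substituting, 4466*(100) + 4802*(-93) = 14.
Scale by -57: particular solution (-5700, 5301); reduce a mod 343: (131, -122).
General solution: a = 131 + 343t, b = -122 - 319t for integer t.
1806 ≤ 131 + 343t ≤ 11435 gives t ∈ [5, 32], which is 28 values.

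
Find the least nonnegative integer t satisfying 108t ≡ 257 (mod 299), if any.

282

gcd(299, 108) = 1.
1 divides 257, so solutions exist.
By Bézout, 108×(36) + 299×(-13) = 1.
So 108×(36) ≡ 1 (mod 299); multiply by 257: t ≡ 9252 (mod 299).
Smallest nonnegative: t = 9252 mod 299 = 282.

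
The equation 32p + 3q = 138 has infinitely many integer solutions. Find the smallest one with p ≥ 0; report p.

0

gcd(32, 3) = 1  (32 = 10*3 + 2, 3 = 1*2 + 1, 2 = 2*1).
1 divides 138, so solutions exist.
Back-substituting, 32*(-1) + 3*(11) = 1.
Scale by 138/1 = 138: (p₀, q₀) = (-138, 1518).
General solution: p = -138 + 3t, q = 1518 - 32t for integer t.
p ≥ 0: smallest is -138 mod 3 = 0 (at t = 46), with q = 46.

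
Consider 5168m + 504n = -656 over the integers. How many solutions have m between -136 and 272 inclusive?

gcd(5168, 504) = 8  (5168 = 10·504 + 128, 504 = 3·128 + 120, 128 = 1·120 + 8, 120 = 15·8).
Back-substituting, 5168·(4) + 504·(-41) = 8.
Scale by -82: particular solution (-328, 3362); reduce m mod 63: (50, -514).
General solution: m = 50 + 63t, n = -514 - 646t for integer t.
-136 ≤ 50 + 63t ≤ 272 gives t ∈ [-2, 3], which is 6 values.

6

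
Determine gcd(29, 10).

gcd(29, 10):
  29 = 2·10 + 9
  10 = 1·9 + 1
  9 = 9·1
so gcd(29, 10) = 1.

1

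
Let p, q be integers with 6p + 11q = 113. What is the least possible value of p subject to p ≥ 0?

6

gcd(11, 6) = 1  (11 = 1*6 + 5, 6 = 1*5 + 1, 5 = 5*1).
1 divides 113, so solutions exist.
Back-substituting, 6*(2) + 11*(-1) = 1.
Scale by 113/1 = 113: (p₀, q₀) = (226, -113).
General solution: p = 226 + 11t, q = -113 - 6t for integer t.
p ≥ 0: smallest is 226 mod 11 = 6 (at t = -20), with q = 7.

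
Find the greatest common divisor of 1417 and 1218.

gcd(1417, 1218):
  1417 = 1×1218 + 199
  1218 = 6×199 + 24
  199 = 8×24 + 7
  24 = 3×7 + 3
  7 = 2×3 + 1
  3 = 3×1
so gcd(1417, 1218) = 1.

1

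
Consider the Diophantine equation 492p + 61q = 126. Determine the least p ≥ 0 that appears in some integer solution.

gcd(492, 61) = 1  (492 = 8·61 + 4, 61 = 15·4 + 1, 4 = 4·1).
1 divides 126, so solutions exist.
Back-substituting, 492·(-15) + 61·(121) = 1.
Scale by 126/1 = 126: (p₀, q₀) = (-1890, 15246).
General solution: p = -1890 + 61t, q = 15246 - 492t for integer t.
p ≥ 0: smallest is -1890 mod 61 = 1 (at t = 31), with q = -6.

1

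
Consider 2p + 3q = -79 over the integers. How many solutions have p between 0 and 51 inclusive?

17

gcd(3, 2) = 1.
By Bézout, 2*(-1) + 3*(1) = 1.
Particular solution: (1, -27).
General solution: p = 1 + 3t, q = -27 - 2t for integer t.
0 ≤ 1 + 3t ≤ 51 gives t ∈ [0, 16], which is 17 values.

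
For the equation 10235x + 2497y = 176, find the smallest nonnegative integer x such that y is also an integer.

gcd(10235, 2497):
  10235 = 4*2497 + 247
  2497 = 10*247 + 27
  247 = 9*27 + 4
  27 = 6*4 + 3
  4 = 1*3 + 1
  3 = 3*1
so gcd(10235, 2497) = 1.
1 divides 176, so solutions exist.
Back-substitute for Bézout coefficients:
  1 = 4 - 1*3
  ... = 10235*(647) + 2497*(-2652)
Scale by 176/1 = 176: (x₀, y₀) = (113872, -466752).
General solution: x = 113872 + 2497t, y = -466752 - 10235t for integer t.
x ≥ 0: smallest is 113872 mod 2497 = 1507 (at t = -45), with y = -6177.

1507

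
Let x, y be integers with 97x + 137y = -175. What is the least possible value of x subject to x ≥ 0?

90

gcd(137, 97) = 1.
1 divides -175, so solutions exist.
By Bézout, 97*(-24) + 137*(17) = 1.
Scale by -175/1 = -175: (x₀, y₀) = (4200, -2975).
General solution: x = 4200 + 137t, y = -2975 - 97t for integer t.
x ≥ 0: smallest is 4200 mod 137 = 90 (at t = -30), with y = -65.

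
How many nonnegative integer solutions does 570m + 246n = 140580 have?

6

gcd(570, 246):
  570 = 2×246 + 78
  246 = 3×78 + 12
  78 = 6×12 + 6
  12 = 2×6
so gcd(570, 246) = 6.
Back-substitute for Bézout coefficients:
  6 = 78 - 6×12
  ... = 570×(19) + 246×(-44)
Scale by 23430: one solution is (445170, -1030920). Reduce m mod 41: (33, 495).
General: m = 33 + 41t, n = 495 - 95t.
m ≥ 0 ⇒ t ≥ 0; n ≥ 0 ⇒ t ≤ 5. So t ∈ [0, 5]: 6 solutions.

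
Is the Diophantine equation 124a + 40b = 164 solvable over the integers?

gcd(124, 40) = 4  (124 = 3·40 + 4, 40 = 10·4).
4 divides 164, so integer solutions exist.

yes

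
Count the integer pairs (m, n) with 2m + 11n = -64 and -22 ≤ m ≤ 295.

gcd(11, 2) = 1  (11 = 5×2 + 1, 2 = 2×1).
Back-substituting, 2×(-5) + 11×(1) = 1.
Scale by -64: particular solution (320, -64); reduce m mod 11: (1, -6).
General solution: m = 1 + 11t, n = -6 - 2t for integer t.
-22 ≤ 1 + 11t ≤ 295 gives t ∈ [-2, 26], which is 29 values.

29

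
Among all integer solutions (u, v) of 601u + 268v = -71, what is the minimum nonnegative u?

69

gcd(601, 268) = 1  (601 = 2×268 + 65, 268 = 4×65 + 8, 65 = 8×8 + 1, 8 = 8×1).
1 divides -71, so solutions exist.
Back-substituting, 601×(33) + 268×(-74) = 1.
Scale by -71/1 = -71: (u₀, v₀) = (-2343, 5254).
General solution: u = -2343 + 268t, v = 5254 - 601t for integer t.
u ≥ 0: smallest is -2343 mod 268 = 69 (at t = 9), with v = -155.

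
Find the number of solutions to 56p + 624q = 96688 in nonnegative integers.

22

gcd(624, 56) = 8  (624 = 11·56 + 8, 56 = 7·8).
Back-substituting, 56·(-11) + 624·(1) = 8.
Scale by 12086: one solution is (-132946, 12086). Reduce p mod 78: (44, 151).
General: p = 44 + 78t, q = 151 - 7t.
p ≥ 0 ⇒ t ≥ 0; q ≥ 0 ⇒ t ≤ 21. So t ∈ [0, 21]: 22 solutions.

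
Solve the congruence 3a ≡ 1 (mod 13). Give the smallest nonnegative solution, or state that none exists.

9

gcd(13, 3) = 1  (13 = 4×3 + 1, 3 = 3×1).
1 divides 1, so solutions exist.
Back-substituting, 3×(-4) + 13×(1) = 1.
So 3×(-4) ≡ 1 (mod 13); multiply by 1: a ≡ -4 (mod 13).
Smallest nonnegative: a = -4 mod 13 = 9.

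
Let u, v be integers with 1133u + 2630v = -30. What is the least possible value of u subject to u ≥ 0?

2240

gcd(2630, 1133) = 1  (2630 = 2×1133 + 364, 1133 = 3×364 + 41, 364 = 8×41 + 36, 41 = 1×36 + 5, 36 = 7×5 + 1, 5 = 5×1).
1 divides -30, so solutions exist.
Back-substituting, 1133×(-513) + 2630×(221) = 1.
Scale by -30/1 = -30: (u₀, v₀) = (15390, -6630).
General solution: u = 15390 + 2630t, v = -6630 - 1133t for integer t.
u ≥ 0: smallest is 15390 mod 2630 = 2240 (at t = -5), with v = -965.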